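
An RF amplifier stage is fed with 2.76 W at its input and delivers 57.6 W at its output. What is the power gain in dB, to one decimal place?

Power is a power quantity, so gain = 10·log₁₀(P_out/P_in).
10·log₁₀(57.6/2.76) = 10·log₁₀(20.87) = 13.2 dB.

13.2 dB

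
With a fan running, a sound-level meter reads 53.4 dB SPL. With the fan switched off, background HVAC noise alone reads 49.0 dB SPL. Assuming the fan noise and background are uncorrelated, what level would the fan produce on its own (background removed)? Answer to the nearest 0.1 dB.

Background correction is a power subtraction:
L_src = 10·log₁₀(10^(53.4/10) − 10^(49.0/10)) = 10·log₁₀(139300) = 51.4 dB SPL.

51.4 dB SPL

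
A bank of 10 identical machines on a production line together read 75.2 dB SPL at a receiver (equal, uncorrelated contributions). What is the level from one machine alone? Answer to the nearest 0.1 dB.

10 equal incoherent sources add 10·log₁₀(10) = 10.00 dB over one source.
L_one = 75.2 − 10.00 = 65.2 dB SPL.

65.2 dB SPL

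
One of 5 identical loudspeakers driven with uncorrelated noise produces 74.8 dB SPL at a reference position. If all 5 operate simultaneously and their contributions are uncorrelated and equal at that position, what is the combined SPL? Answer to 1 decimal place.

81.8 dB SPL

5 equal incoherent sources raise the level by 10·log₁₀(5) = 6.99 dB.
L_total = 74.8 + 6.99 = 81.8 dB SPL.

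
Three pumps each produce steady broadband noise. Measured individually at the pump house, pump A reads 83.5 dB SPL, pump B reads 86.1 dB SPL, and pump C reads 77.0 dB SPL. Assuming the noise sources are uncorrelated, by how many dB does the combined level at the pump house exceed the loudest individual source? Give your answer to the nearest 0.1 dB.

Add the sources as powers (linear), then convert back to dB:
L_total = 10·log₁₀(10^(83.5/10) + 10^(86.1/10) + 10^(77.0/10)) = 88.33 dB SPL.
Excess over the loudest (86.1 dB): 88.33 − 86.1 = 2.2 dB.

2.2 dB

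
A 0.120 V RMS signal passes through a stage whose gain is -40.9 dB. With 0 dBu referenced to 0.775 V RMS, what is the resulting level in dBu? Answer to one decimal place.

-57.1 dBu

Input level: 20·log₁₀(0.120/0.775) = -16.20 dBu.
Output: -16.20 − 40.9 = -57.1 dBu.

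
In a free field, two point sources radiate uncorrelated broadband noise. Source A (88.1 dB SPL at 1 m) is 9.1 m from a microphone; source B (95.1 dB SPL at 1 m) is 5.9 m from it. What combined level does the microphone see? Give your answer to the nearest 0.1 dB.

80.0 dB SPL

At the listener: L_A = 88.1 − 20·log₁₀(9.1) = 68.92 dB; L_B = 95.1 − 20·log₁₀(5.9) = 79.68 dB.
Combined: 10·log₁₀(10^(68.92/10)+10^(79.68/10)) = 80.0 dB SPL.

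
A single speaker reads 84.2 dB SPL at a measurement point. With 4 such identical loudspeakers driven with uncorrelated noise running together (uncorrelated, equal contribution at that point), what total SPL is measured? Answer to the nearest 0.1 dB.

90.2 dB SPL

4 equal incoherent sources raise the level by 10·log₁₀(4) = 6.02 dB.
L_total = 84.2 + 6.02 = 90.2 dB SPL.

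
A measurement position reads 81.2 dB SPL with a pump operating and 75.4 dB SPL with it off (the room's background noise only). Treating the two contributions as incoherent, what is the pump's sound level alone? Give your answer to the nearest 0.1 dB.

Remove the background by subtracting linear intensities:
L_src = 10·log₁₀(10^(81.2/10) − 10^(75.4/10)) = 10·log₁₀(97150000) = 79.9 dB SPL.

79.9 dB SPL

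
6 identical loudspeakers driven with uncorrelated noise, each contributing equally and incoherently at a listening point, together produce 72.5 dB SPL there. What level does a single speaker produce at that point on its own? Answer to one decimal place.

64.7 dB SPL

6 equal incoherent sources add 10·log₁₀(6) = 7.78 dB over one source.
L_one = 72.5 − 7.78 = 64.7 dB SPL.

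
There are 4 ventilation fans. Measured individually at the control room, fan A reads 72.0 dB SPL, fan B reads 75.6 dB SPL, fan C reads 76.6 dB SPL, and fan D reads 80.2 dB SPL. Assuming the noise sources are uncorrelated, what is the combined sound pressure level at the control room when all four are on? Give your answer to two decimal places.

Incoherent sources sum as intensities:
L_total = 10·log₁₀(10^(72.0/10) + 10^(75.6/10) + 10^(76.6/10) + 10^(80.2/10)) = 10·log₁₀(202600000) = 83.07 dB SPL.

83.07 dB SPL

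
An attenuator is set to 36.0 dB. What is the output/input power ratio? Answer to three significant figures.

Power ratio = 10^(dB/10).
10^(-36.0/10) = 10^(-3.600) = 0.000251.

0.000251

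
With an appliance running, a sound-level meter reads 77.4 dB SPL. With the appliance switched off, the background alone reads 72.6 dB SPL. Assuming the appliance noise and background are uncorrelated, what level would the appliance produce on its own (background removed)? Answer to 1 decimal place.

Remove the background by subtracting linear intensities:
L_src = 10·log₁₀(10^(77.4/10) − 10^(72.6/10)) = 10·log₁₀(36760000) = 75.7 dB SPL.

75.7 dB SPL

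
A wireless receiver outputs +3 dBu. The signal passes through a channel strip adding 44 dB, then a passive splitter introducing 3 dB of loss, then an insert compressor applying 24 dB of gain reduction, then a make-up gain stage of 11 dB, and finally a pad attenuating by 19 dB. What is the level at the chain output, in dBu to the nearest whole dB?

Gain stages sum in dB:
+3 + 44 − 3 − 24 + 11 − 19 = +12 dBu.

+12 dBu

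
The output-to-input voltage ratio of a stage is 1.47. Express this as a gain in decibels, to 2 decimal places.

Voltage ratio → dB uses the 20·log₁₀ form:
20·log₁₀(1.47) = 3.35 dB.

3.35 dB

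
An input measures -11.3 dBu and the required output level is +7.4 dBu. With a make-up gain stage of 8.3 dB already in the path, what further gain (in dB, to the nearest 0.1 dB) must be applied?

10.4 dB

The required make-up gain is the shortfall in the dB sum.
G = +7.4 − (-11.3) − 8.3 = 10.4 dB.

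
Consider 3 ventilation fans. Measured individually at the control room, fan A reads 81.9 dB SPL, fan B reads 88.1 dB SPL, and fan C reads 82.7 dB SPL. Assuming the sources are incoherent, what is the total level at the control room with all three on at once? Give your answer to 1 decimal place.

Add the sources as powers (linear), then convert back to dB:
L_total = 10·log₁₀(10^(81.9/10) + 10^(88.1/10) + 10^(82.7/10)) = 10·log₁₀(986700000) = 89.9 dB SPL.

89.9 dB SPL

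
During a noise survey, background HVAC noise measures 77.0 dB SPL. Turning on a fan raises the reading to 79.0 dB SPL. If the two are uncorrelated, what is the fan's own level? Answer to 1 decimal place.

74.7 dB SPL

Remove the background by subtracting linear intensities:
L_src = 10·log₁₀(10^(79.0/10) − 10^(77.0/10)) = 10·log₁₀(29310000) = 74.7 dB SPL.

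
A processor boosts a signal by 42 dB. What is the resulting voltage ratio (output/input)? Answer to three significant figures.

126

Voltage ratio = 10^(dB/20).
10^(42/20) = 10^(2.100) = 126.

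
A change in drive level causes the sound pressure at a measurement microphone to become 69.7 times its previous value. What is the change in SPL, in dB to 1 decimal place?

SPL change from a pressure ratio uses the 20·log₁₀ form:
20·log₁₀(69.7) = 36.9 dB.

36.9 dB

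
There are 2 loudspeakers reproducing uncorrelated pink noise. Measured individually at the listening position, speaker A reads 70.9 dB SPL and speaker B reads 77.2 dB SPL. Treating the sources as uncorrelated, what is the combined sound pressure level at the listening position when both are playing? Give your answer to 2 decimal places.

78.11 dB SPL

Add the sources as powers (linear), then convert back to dB:
L_total = 10·log₁₀(10^(70.9/10) + 10^(77.2/10)) = 10·log₁₀(64780000) = 78.11 dB SPL.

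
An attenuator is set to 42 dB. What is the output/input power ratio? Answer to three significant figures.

Power ratio = 10^(dB/10).
10^(-42/10) = 10^(-4.200) = 0.0000631.

0.0000631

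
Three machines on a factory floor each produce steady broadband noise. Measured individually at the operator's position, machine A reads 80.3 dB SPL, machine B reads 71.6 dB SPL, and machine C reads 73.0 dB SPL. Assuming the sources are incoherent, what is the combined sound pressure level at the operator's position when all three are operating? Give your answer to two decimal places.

Uncorrelated sources add in intensity (power), not in dB.
L_total = 10·log₁₀(10^(80.3/10) + 10^(71.6/10) + 10^(73.0/10)) = 10·log₁₀(141600000) = 81.51 dB SPL.

81.51 dB SPL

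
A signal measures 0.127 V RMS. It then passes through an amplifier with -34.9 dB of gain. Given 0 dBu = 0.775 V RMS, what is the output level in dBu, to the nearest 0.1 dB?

Input level: 20·log₁₀(0.127/0.775) = -15.71 dBu.
Output: -15.71 − 34.9 = -50.6 dBu.

-50.6 dBu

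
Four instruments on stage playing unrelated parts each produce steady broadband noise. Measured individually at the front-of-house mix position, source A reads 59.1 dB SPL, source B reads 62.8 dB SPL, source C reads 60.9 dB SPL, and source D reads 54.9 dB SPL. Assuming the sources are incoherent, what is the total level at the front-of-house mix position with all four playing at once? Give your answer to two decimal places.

Incoherent sources sum as intensities:
L_total = 10·log₁₀(10^(59.1/10) + 10^(62.8/10) + 10^(60.9/10) + 10^(54.9/10)) = 10·log₁₀(4258000) = 66.29 dB SPL.

66.29 dB SPL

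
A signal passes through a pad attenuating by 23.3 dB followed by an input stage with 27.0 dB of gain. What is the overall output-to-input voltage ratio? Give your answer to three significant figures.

Net gain = (−23.3) + 27.0 = 3.7 dB.
Voltage ratio = 10^(3.7/20) = 1.53.

1.53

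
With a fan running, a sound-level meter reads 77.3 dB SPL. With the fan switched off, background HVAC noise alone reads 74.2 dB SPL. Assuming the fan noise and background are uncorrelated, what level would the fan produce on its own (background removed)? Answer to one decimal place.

Background correction is a power subtraction:
L_src = 10·log₁₀(10^(77.3/10) − 10^(74.2/10)) = 10·log₁₀(27400000) = 74.4 dB SPL.

74.4 dB SPL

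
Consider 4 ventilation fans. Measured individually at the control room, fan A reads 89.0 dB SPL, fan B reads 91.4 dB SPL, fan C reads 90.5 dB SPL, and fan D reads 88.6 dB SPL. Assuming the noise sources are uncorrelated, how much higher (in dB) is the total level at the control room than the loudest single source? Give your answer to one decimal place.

Incoherent sources sum as intensities:
L_total = 10·log₁₀(10^(89.0/10) + 10^(91.4/10) + 10^(90.5/10) + 10^(88.6/10)) = 96.04 dB SPL.
Excess over the loudest (91.4 dB): 96.04 − 91.4 = 4.6 dB.

4.6 dB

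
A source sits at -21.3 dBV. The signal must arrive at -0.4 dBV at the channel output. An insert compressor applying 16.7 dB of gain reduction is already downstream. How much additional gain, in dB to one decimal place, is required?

The required make-up gain is the shortfall in the dB sum.
G = -0.4 − (-21.3) + 16.7 = 37.6 dB.

37.6 dB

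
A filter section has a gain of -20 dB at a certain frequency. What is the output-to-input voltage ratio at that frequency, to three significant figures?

0.100

Voltage ratio = 10^(dB/20).
10^(-20/20) = 10^(-1.000) = 0.100.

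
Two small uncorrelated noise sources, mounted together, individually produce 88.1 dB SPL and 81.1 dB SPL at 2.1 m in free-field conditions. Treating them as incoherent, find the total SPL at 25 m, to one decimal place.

67.4 dB SPL

Combined at 2.1 m: 10·log₁₀(10^(88.1/10)+10^(81.1/10)) = 88.89 dB SPL.
Then apply −20·log₁₀(25/2.1) = -21.51 dB → 67.4 dB SPL.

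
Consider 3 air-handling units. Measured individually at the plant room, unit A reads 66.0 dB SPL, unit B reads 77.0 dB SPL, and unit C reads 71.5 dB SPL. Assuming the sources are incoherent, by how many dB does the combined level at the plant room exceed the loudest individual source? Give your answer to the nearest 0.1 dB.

Incoherent sources sum as intensities:
L_total = 10·log₁₀(10^(66.0/10) + 10^(77.0/10) + 10^(71.5/10)) = 78.34 dB SPL.
Excess over the loudest (77.0 dB): 78.34 − 77.0 = 1.3 dB.

1.3 dB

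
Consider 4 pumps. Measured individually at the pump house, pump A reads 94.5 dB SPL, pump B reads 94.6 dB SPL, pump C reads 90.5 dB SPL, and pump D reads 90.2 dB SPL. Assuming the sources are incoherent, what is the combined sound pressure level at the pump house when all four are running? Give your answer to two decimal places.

98.96 dB SPL

Add the sources as powers (linear), then convert back to dB:
L_total = 10·log₁₀(10^(94.5/10) + 10^(94.6/10) + 10^(90.5/10) + 10^(90.2/10)) = 10·log₁₀(7872000000) = 98.96 dB SPL.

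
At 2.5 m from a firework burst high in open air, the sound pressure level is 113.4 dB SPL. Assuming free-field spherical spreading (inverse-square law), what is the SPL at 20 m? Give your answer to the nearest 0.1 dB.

95.3 dB SPL

Free-field point source: level drops by 20·log₁₀ of the distance ratio.
ΔL = −20·log₁₀(20/2.5) = -18.06 dB, so L₂ = 113.4 + (-18.06) = 95.3 dB SPL.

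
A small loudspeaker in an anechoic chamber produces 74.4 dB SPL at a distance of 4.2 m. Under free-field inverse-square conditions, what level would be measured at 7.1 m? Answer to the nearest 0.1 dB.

Inverse-square spreading gives ΔL = −20·log₁₀(d₂/d₁).
ΔL = −20·log₁₀(7.1/4.2) = -4.56 dB, so L₂ = 74.4 + (-4.56) = 69.8 dB SPL.

69.8 dB SPL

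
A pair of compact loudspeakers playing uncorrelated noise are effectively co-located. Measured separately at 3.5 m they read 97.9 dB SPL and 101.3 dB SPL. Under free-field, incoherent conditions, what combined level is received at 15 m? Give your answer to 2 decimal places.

Combined at 3.5 m: 10·log₁₀(10^(97.9/10)+10^(101.3/10)) = 102.935 dB SPL.
Then apply −20·log₁₀(15/3.5) = -12.640 dB → 90.29 dB SPL.

90.29 dB SPL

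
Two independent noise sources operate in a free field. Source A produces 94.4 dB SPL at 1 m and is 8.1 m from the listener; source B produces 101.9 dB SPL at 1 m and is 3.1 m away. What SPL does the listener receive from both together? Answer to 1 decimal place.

At the listener: L_A = 94.4 − 20·log₁₀(8.1) = 76.23 dB; L_B = 101.9 − 20·log₁₀(3.1) = 92.07 dB.
Combined: 10·log₁₀(10^(76.23/10)+10^(92.07/10)) = 92.2 dB SPL.

92.2 dB SPL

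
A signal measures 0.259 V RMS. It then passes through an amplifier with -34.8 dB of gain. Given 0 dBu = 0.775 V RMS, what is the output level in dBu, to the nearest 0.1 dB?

Input level: 20·log₁₀(0.259/0.775) = -9.52 dBu.
Output: -9.52 − 34.8 = -44.3 dBu.

-44.3 dBu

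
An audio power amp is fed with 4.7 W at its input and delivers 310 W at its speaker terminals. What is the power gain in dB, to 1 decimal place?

18.2 dB

Power is a power quantity, so gain = 10·log₁₀(P_out/P_in).
10·log₁₀(310/4.7) = 10·log₁₀(65.96) = 18.2 dB.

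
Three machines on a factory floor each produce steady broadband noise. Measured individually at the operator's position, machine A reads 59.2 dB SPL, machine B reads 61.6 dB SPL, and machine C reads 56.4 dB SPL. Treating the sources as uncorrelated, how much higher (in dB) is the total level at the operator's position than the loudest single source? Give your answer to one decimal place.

Add the sources as powers (linear), then convert back to dB:
L_total = 10·log₁₀(10^(59.2/10) + 10^(61.6/10) + 10^(56.4/10)) = 64.34 dB SPL.
Excess over the loudest (61.6 dB): 64.34 − 61.6 = 2.7 dB.

2.7 dB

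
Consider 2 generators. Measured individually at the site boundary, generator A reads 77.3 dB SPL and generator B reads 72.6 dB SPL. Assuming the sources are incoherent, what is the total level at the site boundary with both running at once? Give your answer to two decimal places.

78.57 dB SPL

Uncorrelated sources add in intensity (power), not in dB.
L_total = 10·log₁₀(10^(77.3/10) + 10^(72.6/10)) = 10·log₁₀(71900000) = 78.57 dB SPL.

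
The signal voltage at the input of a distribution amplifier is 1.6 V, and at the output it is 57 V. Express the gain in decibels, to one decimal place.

31.0 dB

Voltage ratio → dB uses the 20·log₁₀ form:
20·log₁₀(57/1.6) = 20·log₁₀(35.62) = 31.0 dB.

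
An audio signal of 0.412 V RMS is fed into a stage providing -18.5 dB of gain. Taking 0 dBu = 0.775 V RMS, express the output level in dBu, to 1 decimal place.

Input level: 20·log₁₀(0.412/0.775) = -5.49 dBu.
Output: -5.49 − 18.5 = -24.0 dBu.

-24.0 dBu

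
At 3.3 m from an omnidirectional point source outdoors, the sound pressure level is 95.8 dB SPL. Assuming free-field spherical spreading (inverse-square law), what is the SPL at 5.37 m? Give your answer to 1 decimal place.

For a point source in a free field, ΔL = −20·log₁₀(d₂/d₁).
ΔL = −20·log₁₀(5.37/3.3) = -4.23 dB, so L₂ = 95.8 + (-4.23) = 91.6 dB SPL.

91.6 dB SPL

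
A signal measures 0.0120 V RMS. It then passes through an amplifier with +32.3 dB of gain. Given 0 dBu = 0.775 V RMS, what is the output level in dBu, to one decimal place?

Input level: 20·log₁₀(0.0120/0.775) = -36.20 dBu.
Output: -36.20 + 32.3 = -3.9 dBu.

-3.9 dBu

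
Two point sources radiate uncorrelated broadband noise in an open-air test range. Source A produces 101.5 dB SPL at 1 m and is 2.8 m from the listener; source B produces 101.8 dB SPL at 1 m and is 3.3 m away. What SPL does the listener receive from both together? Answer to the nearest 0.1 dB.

95.0 dB SPL

At the listener: L_A = 101.5 − 20·log₁₀(2.8) = 92.56 dB; L_B = 101.8 − 20·log₁₀(3.3) = 91.43 dB.
Combined: 10·log₁₀(10^(92.56/10)+10^(91.43/10)) = 95.0 dB SPL.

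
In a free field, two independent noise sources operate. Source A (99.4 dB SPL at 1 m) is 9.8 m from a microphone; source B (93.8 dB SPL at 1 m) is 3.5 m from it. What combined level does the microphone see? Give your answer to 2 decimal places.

At the listener: L_A = 99.4 − 20·log₁₀(9.8) = 79.575 dB; L_B = 93.8 − 20·log₁₀(3.5) = 82.919 dB.
Combined: 10·log₁₀(10^(79.575/10)+10^(82.919/10)) = 84.57 dB SPL.

84.57 dB SPL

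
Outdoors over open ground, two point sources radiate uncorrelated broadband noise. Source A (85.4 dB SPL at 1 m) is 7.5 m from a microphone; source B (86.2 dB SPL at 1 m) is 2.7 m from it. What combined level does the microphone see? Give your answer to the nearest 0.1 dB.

At the listener: L_A = 85.4 − 20·log₁₀(7.5) = 67.90 dB; L_B = 86.2 − 20·log₁₀(2.7) = 77.57 dB.
Combined: 10·log₁₀(10^(67.90/10)+10^(77.57/10)) = 78.0 dB SPL.

78.0 dB SPL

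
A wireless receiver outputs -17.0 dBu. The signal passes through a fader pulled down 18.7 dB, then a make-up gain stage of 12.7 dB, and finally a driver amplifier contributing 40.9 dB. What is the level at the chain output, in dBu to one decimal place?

+17.9 dBu

Gain stages sum in dB:
-17.0 − 18.7 + 12.7 + 40.9 = +17.9 dBu.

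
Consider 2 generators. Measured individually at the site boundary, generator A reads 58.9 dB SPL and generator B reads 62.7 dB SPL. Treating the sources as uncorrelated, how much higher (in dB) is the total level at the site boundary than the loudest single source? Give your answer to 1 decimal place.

Add the sources as powers (linear), then convert back to dB:
L_total = 10·log₁₀(10^(58.9/10) + 10^(62.7/10)) = 64.21 dB SPL.
Excess over the loudest (62.7 dB): 64.21 − 62.7 = 1.5 dB.

1.5 dB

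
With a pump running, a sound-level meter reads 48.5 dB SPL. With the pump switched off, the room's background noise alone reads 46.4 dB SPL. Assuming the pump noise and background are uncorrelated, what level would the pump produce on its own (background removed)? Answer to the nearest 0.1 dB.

44.3 dB SPL

Background correction is a power subtraction:
L_src = 10·log₁₀(10^(48.5/10) − 10^(46.4/10)) = 10·log₁₀(27140) = 44.3 dB SPL.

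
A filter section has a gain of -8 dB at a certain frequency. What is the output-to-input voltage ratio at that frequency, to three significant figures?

Voltage ratio = 10^(dB/20).
10^(-8/20) = 10^(-0.4000) = 0.398.

0.398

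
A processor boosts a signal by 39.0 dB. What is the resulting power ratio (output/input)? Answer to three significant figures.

Power ratio = 10^(dB/10).
10^(39.0/10) = 10^(3.900) = 7940.

7940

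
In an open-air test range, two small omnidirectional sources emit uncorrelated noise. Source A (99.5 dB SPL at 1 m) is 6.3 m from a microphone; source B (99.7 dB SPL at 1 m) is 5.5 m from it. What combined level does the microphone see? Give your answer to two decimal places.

87.27 dB SPL

At the listener: L_A = 99.5 − 20·log₁₀(6.3) = 83.513 dB; L_B = 99.7 − 20·log₁₀(5.5) = 84.893 dB.
Combined: 10·log₁₀(10^(83.513/10)+10^(84.893/10)) = 87.27 dB SPL.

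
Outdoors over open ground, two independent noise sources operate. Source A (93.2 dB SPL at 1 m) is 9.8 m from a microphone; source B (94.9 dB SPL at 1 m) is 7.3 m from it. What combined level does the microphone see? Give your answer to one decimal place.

79.0 dB SPL

At the listener: L_A = 93.2 − 20·log₁₀(9.8) = 73.38 dB; L_B = 94.9 − 20·log₁₀(7.3) = 77.63 dB.
Combined: 10·log₁₀(10^(73.38/10)+10^(77.63/10)) = 79.0 dB SPL.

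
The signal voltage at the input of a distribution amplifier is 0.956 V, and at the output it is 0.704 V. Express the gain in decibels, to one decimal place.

Voltage is an amplitude quantity, so gain = 20·log₁₀(V_out/V_in).
20·log₁₀(0.704/0.956) = 20·log₁₀(0.7364) = -2.7 dB.

-2.7 dB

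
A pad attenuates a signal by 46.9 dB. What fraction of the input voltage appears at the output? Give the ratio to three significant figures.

Voltage ratio = 10^(dB/20).
10^(-46.9/20) = 10^(-2.345) = 0.00452.

0.00452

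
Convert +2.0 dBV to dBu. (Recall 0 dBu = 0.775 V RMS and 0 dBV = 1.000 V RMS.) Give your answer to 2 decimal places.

+4.21 dBu

The offset between the scales is 20·log₁₀(0.775/1.000) = −2.214 dB.
So dBu = +2.0 + 2.214 = +4.21 dBu.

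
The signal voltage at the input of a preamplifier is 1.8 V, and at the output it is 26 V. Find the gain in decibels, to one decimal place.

23.2 dB

Voltage is an amplitude quantity, so gain = 20·log₁₀(V_out/V_in).
20·log₁₀(26/1.8) = 20·log₁₀(14.44) = 23.2 dB.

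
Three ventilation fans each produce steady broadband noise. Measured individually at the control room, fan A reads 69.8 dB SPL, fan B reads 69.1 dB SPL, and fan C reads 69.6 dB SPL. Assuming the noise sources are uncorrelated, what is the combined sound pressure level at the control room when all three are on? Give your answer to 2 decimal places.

74.28 dB SPL

Add the sources as powers (linear), then convert back to dB:
L_total = 10·log₁₀(10^(69.8/10) + 10^(69.1/10) + 10^(69.6/10)) = 10·log₁₀(26800000) = 74.28 dB SPL.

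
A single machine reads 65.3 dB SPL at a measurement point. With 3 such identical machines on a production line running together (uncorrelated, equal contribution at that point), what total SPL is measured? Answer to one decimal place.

3 equal incoherent sources raise the level by 10·log₁₀(3) = 4.77 dB.
L_total = 65.3 + 4.77 = 70.1 dB SPL.

70.1 dB SPL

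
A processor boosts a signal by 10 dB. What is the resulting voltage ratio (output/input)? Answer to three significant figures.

3.16

Voltage ratio = 10^(dB/20).
10^(10/20) = 10^(0.5000) = 3.16.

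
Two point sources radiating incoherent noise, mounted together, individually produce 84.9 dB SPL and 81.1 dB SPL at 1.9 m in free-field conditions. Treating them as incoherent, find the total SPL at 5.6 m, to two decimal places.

Combined at 1.9 m: 10·log₁₀(10^(84.9/10)+10^(81.1/10)) = 86.413 dB SPL.
Then apply −20·log₁₀(5.6/1.9) = -9.389 dB → 77.02 dB SPL.

77.02 dB SPL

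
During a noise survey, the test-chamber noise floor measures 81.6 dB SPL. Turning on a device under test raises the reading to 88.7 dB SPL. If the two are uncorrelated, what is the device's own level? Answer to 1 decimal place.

Subtract intensities: L_src = 10·log₁₀(10^(L_total/10) − 10^(L_bg/10)).
L_src = 10·log₁₀(10^(88.7/10) − 10^(81.6/10)) = 10·log₁₀(596800000) = 87.8 dB SPL.

87.8 dB SPL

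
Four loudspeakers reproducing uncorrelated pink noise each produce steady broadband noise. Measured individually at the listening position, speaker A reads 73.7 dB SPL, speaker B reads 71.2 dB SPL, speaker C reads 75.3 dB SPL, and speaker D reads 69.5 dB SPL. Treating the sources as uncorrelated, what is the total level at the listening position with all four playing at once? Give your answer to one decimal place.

Add the sources as powers (linear), then convert back to dB:
L_total = 10·log₁₀(10^(73.7/10) + 10^(71.2/10) + 10^(75.3/10) + 10^(69.5/10)) = 10·log₁₀(79420000) = 79.0 dB SPL.

79.0 dB SPL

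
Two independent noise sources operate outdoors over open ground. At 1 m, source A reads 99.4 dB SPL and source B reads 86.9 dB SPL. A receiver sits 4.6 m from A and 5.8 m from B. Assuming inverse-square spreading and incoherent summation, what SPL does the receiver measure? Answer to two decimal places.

At the listener: L_A = 99.4 − 20·log₁₀(4.6) = 86.145 dB; L_B = 86.9 − 20·log₁₀(5.8) = 71.631 dB.
Combined: 10·log₁₀(10^(86.145/10)+10^(71.631/10)) = 86.30 dB SPL.

86.30 dB SPL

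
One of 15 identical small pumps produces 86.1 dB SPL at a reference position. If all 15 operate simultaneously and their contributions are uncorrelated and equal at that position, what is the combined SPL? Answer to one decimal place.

97.9 dB SPL

15 equal incoherent sources raise the level by 10·log₁₀(15) = 11.76 dB.
L_total = 86.1 + 11.76 = 97.9 dB SPL.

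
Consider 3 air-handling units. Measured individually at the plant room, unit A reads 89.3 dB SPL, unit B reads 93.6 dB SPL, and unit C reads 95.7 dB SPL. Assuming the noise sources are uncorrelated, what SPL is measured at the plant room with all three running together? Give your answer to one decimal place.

98.4 dB SPL

Uncorrelated sources add in intensity (power), not in dB.
L_total = 10·log₁₀(10^(89.3/10) + 10^(93.6/10) + 10^(95.7/10)) = 10·log₁₀(6857000000) = 98.4 dB SPL.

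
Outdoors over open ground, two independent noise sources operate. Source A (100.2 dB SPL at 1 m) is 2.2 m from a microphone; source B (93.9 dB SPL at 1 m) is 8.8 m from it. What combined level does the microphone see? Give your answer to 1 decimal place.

At the listener: L_A = 100.2 − 20·log₁₀(2.2) = 93.35 dB; L_B = 93.9 − 20·log₁₀(8.8) = 75.01 dB.
Combined: 10·log₁₀(10^(93.35/10)+10^(75.01/10)) = 93.4 dB SPL.

93.4 dB SPL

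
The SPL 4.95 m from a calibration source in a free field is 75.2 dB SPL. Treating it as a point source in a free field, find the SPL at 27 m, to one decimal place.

60.5 dB SPL

For a point source in a free field, ΔL = −20·log₁₀(d₂/d₁).
ΔL = −20·log₁₀(27/4.95) = -14.74 dB, so L₂ = 75.2 + (-14.74) = 60.5 dB SPL.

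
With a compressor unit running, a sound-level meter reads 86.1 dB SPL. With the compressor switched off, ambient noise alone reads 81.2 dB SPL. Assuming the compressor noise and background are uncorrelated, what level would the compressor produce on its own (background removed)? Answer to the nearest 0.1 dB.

84.4 dB SPL

Remove the background by subtracting linear intensities:
L_src = 10·log₁₀(10^(86.1/10) − 10^(81.2/10)) = 10·log₁₀(275600000) = 84.4 dB SPL.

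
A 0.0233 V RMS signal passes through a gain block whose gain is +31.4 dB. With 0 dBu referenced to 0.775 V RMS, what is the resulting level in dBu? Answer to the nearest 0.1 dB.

Input level: 20·log₁₀(0.0233/0.775) = -30.44 dBu.
Output: -30.44 + 31.4 = +1.0 dBu.

+1.0 dBu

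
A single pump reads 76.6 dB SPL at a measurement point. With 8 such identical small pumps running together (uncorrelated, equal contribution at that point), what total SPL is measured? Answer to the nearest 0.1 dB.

85.6 dB SPL

8 equal incoherent sources raise the level by 10·log₁₀(8) = 9.03 dB.
L_total = 76.6 + 9.03 = 85.6 dB SPL.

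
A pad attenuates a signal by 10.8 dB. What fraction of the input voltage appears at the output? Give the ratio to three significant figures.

0.288

Voltage ratio = 10^(dB/20).
10^(-10.8/20) = 10^(-0.5400) = 0.288.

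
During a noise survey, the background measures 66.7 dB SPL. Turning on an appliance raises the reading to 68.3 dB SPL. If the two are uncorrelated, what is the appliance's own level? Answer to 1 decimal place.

63.2 dB SPL

Subtract intensities: L_src = 10·log₁₀(10^(L_total/10) − 10^(L_bg/10)).
L_src = 10·log₁₀(10^(68.3/10) − 10^(66.7/10)) = 10·log₁₀(2083000) = 63.2 dB SPL.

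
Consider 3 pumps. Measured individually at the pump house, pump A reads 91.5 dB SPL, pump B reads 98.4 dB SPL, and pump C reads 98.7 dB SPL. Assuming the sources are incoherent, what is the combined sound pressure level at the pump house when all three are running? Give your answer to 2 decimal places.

Incoherent sources sum as intensities:
L_total = 10·log₁₀(10^(91.5/10) + 10^(98.4/10) + 10^(98.7/10)) = 10·log₁₀(15744000000) = 101.97 dB SPL.

101.97 dB SPL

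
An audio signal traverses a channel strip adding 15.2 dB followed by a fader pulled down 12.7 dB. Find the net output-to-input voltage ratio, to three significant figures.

Net gain = 15.2 + (−12.7) = 2.5 dB.
Voltage ratio = 10^(2.5/20) = 1.33.

1.33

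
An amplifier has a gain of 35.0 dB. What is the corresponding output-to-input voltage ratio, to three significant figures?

Voltage ratio = 10^(dB/20).
10^(35.0/20) = 10^(1.750) = 56.2.

56.2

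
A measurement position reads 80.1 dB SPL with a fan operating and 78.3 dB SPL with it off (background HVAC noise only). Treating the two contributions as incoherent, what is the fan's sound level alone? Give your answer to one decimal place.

75.4 dB SPL

Remove the background by subtracting linear intensities:
L_src = 10·log₁₀(10^(80.1/10) − 10^(78.3/10)) = 10·log₁₀(34720000) = 75.4 dB SPL.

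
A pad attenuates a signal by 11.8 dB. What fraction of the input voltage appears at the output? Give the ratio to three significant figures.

0.257

Voltage ratio = 10^(dB/20).
10^(-11.8/20) = 10^(-0.5900) = 0.257.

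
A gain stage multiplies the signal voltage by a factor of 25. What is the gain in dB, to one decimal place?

28.0 dB

Voltage ratio → dB uses the 20·log₁₀ form:
20·log₁₀(25) = 28.0 dB.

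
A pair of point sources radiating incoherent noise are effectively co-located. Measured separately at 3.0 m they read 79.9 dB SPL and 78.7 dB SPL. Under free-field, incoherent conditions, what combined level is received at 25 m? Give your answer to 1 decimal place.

Combined at 3.0 m: 10·log₁₀(10^(79.9/10)+10^(78.7/10)) = 82.35 dB SPL.
Then apply −20·log₁₀(25/3.0) = -18.42 dB → 63.9 dB SPL.

63.9 dB SPL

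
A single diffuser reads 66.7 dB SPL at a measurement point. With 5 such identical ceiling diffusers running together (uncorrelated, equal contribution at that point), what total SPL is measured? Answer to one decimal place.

5 equal incoherent sources raise the level by 10·log₁₀(5) = 6.99 dB.
L_total = 66.7 + 6.99 = 73.7 dB SPL.

73.7 dB SPL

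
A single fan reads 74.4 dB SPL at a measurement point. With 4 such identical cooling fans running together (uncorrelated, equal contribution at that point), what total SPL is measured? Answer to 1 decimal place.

80.4 dB SPL

4 equal incoherent sources raise the level by 10·log₁₀(4) = 6.02 dB.
L_total = 74.4 + 6.02 = 80.4 dB SPL.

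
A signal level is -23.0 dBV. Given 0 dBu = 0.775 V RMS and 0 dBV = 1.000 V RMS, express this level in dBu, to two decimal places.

-20.79 dBu

The offset between the scales is 20·log₁₀(0.775/1.000) = −2.214 dB.
So dBu = -23.0 + 2.214 = -20.79 dBu.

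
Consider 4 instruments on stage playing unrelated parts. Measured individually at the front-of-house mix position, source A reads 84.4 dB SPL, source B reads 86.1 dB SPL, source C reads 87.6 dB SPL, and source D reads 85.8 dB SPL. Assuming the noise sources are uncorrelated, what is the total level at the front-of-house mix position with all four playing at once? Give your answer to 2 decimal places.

Add the sources as powers (linear), then convert back to dB:
L_total = 10·log₁₀(10^(84.4/10) + 10^(86.1/10) + 10^(87.6/10) + 10^(85.8/10)) = 10·log₁₀(1638000000) = 92.14 dB SPL.

92.14 dB SPL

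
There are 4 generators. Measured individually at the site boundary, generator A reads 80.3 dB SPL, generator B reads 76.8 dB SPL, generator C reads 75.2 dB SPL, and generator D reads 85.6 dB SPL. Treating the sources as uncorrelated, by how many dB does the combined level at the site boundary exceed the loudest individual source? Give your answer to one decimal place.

Incoherent sources sum as intensities:
L_total = 10·log₁₀(10^(80.3/10) + 10^(76.8/10) + 10^(75.2/10) + 10^(85.6/10)) = 87.41 dB SPL.
Excess over the loudest (85.6 dB): 87.41 − 85.6 = 1.8 dB.

1.8 dB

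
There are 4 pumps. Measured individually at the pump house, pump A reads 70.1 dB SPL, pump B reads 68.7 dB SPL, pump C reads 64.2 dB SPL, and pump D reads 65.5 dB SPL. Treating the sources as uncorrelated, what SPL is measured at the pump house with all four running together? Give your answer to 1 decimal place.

73.8 dB SPL

Incoherent sources sum as intensities:
L_total = 10·log₁₀(10^(70.1/10) + 10^(68.7/10) + 10^(64.2/10) + 10^(65.5/10)) = 10·log₁₀(23820000) = 73.8 dB SPL.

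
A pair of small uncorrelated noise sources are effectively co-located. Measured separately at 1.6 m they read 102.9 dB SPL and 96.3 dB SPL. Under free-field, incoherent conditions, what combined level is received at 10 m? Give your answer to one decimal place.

87.8 dB SPL

Combined at 1.6 m: 10·log₁₀(10^(102.9/10)+10^(96.3/10)) = 103.76 dB SPL.
Then apply −20·log₁₀(10/1.6) = -15.92 dB → 87.8 dB SPL.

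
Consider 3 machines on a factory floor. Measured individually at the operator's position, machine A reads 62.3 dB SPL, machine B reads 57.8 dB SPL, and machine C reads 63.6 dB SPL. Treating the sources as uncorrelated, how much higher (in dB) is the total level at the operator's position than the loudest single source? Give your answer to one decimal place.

Add the sources as powers (linear), then convert back to dB:
L_total = 10·log₁₀(10^(62.3/10) + 10^(57.8/10) + 10^(63.6/10)) = 66.62 dB SPL.
Excess over the loudest (63.6 dB): 66.62 − 63.6 = 3.0 dB.

3.0 dB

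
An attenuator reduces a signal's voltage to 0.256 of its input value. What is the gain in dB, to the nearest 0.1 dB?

Voltage is an amplitude quantity, so gain = 20·log₁₀(V_out/V_in).
20·log₁₀(0.256) = -11.8 dB.

-11.8 dB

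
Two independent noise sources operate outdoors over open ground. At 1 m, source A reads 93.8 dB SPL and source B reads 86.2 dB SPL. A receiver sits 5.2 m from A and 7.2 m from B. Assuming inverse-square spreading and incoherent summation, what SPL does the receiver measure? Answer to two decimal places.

79.86 dB SPL

At the listener: L_A = 93.8 − 20·log₁₀(5.2) = 79.480 dB; L_B = 86.2 − 20·log₁₀(7.2) = 69.053 dB.
Combined: 10·log₁₀(10^(79.480/10)+10^(69.053/10)) = 79.86 dB SPL.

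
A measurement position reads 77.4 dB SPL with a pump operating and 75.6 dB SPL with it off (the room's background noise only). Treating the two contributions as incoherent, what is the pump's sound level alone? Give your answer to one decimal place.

72.7 dB SPL

Remove the background by subtracting linear intensities:
L_src = 10·log₁₀(10^(77.4/10) − 10^(75.6/10)) = 10·log₁₀(18650000) = 72.7 dB SPL.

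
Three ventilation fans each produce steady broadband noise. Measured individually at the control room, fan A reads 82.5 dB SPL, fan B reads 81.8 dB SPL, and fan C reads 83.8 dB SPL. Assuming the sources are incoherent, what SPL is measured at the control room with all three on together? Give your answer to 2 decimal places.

Add the sources as powers (linear), then convert back to dB:
L_total = 10·log₁₀(10^(82.5/10) + 10^(81.8/10) + 10^(83.8/10)) = 10·log₁₀(569100000) = 87.55 dB SPL.

87.55 dB SPL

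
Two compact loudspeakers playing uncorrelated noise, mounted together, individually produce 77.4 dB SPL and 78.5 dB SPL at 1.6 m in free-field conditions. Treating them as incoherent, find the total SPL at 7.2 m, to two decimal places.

Combined at 1.6 m: 10·log₁₀(10^(77.4/10)+10^(78.5/10)) = 80.995 dB SPL.
Then apply −20·log₁₀(7.2/1.6) = -13.064 dB → 67.93 dB SPL.

67.93 dB SPL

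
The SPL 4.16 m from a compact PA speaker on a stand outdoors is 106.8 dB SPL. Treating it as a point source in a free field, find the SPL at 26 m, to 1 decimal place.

Inverse-square spreading gives ΔL = −20·log₁₀(d₂/d₁).
ΔL = −20·log₁₀(26/4.16) = -15.92 dB, so L₂ = 106.8 + (-15.92) = 90.9 dB SPL.

90.9 dB SPL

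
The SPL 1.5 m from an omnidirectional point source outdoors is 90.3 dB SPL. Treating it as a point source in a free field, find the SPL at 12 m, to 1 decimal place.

72.2 dB SPL

Free-field point source: level drops by 20·log₁₀ of the distance ratio.
ΔL = −20·log₁₀(12/1.5) = -18.06 dB, so L₂ = 90.3 + (-18.06) = 72.2 dB SPL.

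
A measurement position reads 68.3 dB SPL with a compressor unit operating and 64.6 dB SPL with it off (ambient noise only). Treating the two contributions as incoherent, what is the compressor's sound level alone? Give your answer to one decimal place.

Remove the background by subtracting linear intensities:
L_src = 10·log₁₀(10^(68.3/10) − 10^(64.6/10)) = 10·log₁₀(3877000) = 65.9 dB SPL.

65.9 dB SPL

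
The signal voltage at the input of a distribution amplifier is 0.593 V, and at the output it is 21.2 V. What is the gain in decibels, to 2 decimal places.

31.07 dB

For a voltage ratio, dB = 20·log₁₀(V₂/V₁).
20·log₁₀(21.2/0.593) = 20·log₁₀(35.75) = 31.07 dB.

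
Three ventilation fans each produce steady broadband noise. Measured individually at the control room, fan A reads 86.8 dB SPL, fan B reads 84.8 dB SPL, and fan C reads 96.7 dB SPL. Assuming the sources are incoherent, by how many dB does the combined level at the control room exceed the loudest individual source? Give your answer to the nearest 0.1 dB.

Incoherent sources sum as intensities:
L_total = 10·log₁₀(10^(86.8/10) + 10^(84.8/10) + 10^(96.7/10)) = 97.37 dB SPL.
Excess over the loudest (96.7 dB): 97.37 − 96.7 = 0.7 dB.

0.7 dB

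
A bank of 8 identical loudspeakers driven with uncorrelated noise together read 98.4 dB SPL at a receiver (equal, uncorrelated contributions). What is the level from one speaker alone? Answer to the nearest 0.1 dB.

89.4 dB SPL

8 equal incoherent sources add 10·log₁₀(8) = 9.03 dB over one source.
L_one = 98.4 − 9.03 = 89.4 dB SPL.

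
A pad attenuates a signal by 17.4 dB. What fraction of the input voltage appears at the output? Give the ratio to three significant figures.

0.135

Voltage ratio = 10^(dB/20).
10^(-17.4/20) = 10^(-0.8700) = 0.135.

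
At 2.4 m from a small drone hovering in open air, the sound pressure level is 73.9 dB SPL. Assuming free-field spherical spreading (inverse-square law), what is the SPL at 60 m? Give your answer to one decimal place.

For a point source in a free field, ΔL = −20·log₁₀(d₂/d₁).
ΔL = −20·log₁₀(60/2.4) = -27.96 dB, so L₂ = 73.9 + (-27.96) = 45.9 dB SPL.

45.9 dB SPL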